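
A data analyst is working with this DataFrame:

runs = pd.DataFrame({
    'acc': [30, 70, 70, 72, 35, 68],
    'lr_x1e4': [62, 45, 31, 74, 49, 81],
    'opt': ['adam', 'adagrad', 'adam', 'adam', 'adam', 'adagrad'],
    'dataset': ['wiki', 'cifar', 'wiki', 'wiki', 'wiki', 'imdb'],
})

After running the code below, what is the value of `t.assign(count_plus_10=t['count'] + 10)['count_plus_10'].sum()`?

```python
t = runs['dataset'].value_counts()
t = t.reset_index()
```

value_counts of dataset:
dataset
wiki     4
cifar    1
imdb     1
Name: count, dtype: int64
reset_index():
  dataset  count
0    wiki      4
1   cifar      1
2    imdb      1
add column count_plus_10 = t['count'] + 10:
  dataset  count  count_plus_10
0    wiki      4             14
1   cifar      1             11
2    imdb      1             11

36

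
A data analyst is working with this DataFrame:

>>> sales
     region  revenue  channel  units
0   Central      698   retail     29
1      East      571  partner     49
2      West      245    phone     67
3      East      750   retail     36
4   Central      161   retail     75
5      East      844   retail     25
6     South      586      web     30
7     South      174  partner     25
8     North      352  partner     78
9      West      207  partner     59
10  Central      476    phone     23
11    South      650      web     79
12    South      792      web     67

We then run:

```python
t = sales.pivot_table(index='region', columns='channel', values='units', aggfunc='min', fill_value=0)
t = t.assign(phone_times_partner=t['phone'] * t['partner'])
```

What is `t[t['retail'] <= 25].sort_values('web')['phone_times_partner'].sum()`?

3953

pivot: rows=region, cols=channel, min(units):
channel  partner  phone  retail  web
region                              
Central        0     23      29    0
East          49      0      25    0
North         78      0       0    0
South         25      0       0   30
West          59     67       0    0
add column phone_times_partner = t['phone'] * t['partner']:
channel  partner  phone  retail  web  phone_times_partner
region                                                   
Central        0     23      29    0                    0
East          49      0      25    0                    0
North         78      0       0    0                    0
South         25      0       0   30                    0
West          59     67       0    0                 3953
filter rows where retail <= 25:
channel  partner  phone  retail  web  phone_times_partner
region                                                   
East          49      0      25    0                    0
North         78      0       0    0                    0
South         25      0       0   30                    0
West          59     67       0    0                 3953
sort by web:
channel  partner  phone  retail  web  phone_times_partner
region                                                   
East          49      0      25    0                    0
North         78      0       0    0                    0
West          59     67       0    0                 3953
South         25      0       0   30                    0
Hence 3953.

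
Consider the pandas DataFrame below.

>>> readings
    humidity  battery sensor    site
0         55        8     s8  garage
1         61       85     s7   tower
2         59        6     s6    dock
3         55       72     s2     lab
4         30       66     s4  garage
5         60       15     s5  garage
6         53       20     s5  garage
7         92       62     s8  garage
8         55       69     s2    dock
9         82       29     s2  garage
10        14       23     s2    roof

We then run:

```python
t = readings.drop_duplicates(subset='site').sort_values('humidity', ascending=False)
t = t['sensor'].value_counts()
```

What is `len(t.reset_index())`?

4

drop duplicate site (keep=first):
    humidity  battery sensor    site
0         55        8     s8  garage
1         61       85     s7   tower
2         59        6     s6    dock
3         55       72     s2     lab
10        14       23     s2    roof
sort by humidity descending:
    humidity  battery sensor    site
1         61       85     s7   tower
2         59        6     s6    dock
0         55        8     s8  garage
3         55       72     s2     lab
10        14       23     s2    roof
value_counts of sensor:
sensor
s2    2
s7    1
s6    1
s8    1
Name: count, dtype: int64
reset_index():
  sensor  count
0     s2      2
1     s7      1
2     s6      1
3     s8      1
The number of rows is 4.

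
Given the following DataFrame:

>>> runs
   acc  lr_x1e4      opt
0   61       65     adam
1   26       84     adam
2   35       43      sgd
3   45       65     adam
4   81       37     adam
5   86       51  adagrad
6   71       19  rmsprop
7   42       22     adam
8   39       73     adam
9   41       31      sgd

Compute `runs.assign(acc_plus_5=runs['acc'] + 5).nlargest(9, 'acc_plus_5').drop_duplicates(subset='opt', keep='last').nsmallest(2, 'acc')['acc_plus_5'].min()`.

add column acc_plus_5 = runs['acc'] + 5:
   acc  lr_x1e4      opt  acc_plus_5
0   61       65     adam          66
1   26       84     adam          31
2   35       43      sgd          40
3   45       65     adam          50
4   81       37     adam          86
5   86       51  adagrad          91
6   71       19  rmsprop          76
7   42       22     adam          47
8   39       73     adam          44
9   41       31      sgd          46
take 9 rows with largest acc_plus_5:
   acc  lr_x1e4      opt  acc_plus_5
5   86       51  adagrad          91
4   81       37     adam          86
6   71       19  rmsprop          76
0   61       65     adam          66
3   45       65     adam          50
7   42       22     adam          47
9   41       31      sgd          46
8   39       73     adam          44
2   35       43      sgd          40
drop duplicate opt (keep=last):
   acc  lr_x1e4      opt  acc_plus_5
5   86       51  adagrad          91
6   71       19  rmsprop          76
8   39       73     adam          44
2   35       43      sgd          40
take 2 rows with smallest acc:
   acc  lr_x1e4   opt  acc_plus_5
2   35       43   sgd          40
8   39       73  adam          44
Taking the min of column 'acc_plus_5' gives 40.

40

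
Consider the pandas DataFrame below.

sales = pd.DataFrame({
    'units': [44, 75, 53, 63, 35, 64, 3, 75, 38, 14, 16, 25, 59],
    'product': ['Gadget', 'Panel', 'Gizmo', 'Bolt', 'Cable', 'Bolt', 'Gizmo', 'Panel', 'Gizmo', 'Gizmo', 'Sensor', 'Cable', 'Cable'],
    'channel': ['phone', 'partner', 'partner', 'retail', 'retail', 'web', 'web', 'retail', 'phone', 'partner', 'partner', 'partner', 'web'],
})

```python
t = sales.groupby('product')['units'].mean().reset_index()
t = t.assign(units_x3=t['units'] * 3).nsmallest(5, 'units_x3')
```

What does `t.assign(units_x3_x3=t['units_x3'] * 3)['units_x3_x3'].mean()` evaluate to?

group by product, mean of units:
product
Bolt      63.500000
Cable     39.666667
Gadget    44.000000
Gizmo     27.000000
Panel     75.000000
Sensor    16.000000
Name: units, dtype: float64
reset_index():
  product      units
0    Bolt  63.500000
1   Cable  39.666667
2  Gadget  44.000000
3   Gizmo  27.000000
4   Panel  75.000000
5  Sensor  16.000000
add column units_x3 = t['units'] * 3:
  product      units  units_x3
0    Bolt  63.500000     190.5
1   Cable  39.666667     119.0
2  Gadget  44.000000     132.0
3   Gizmo  27.000000      81.0
4   Panel  75.000000     225.0
5  Sensor  16.000000      48.0
take 5 rows with smallest units_x3:
  product      units  units_x3
5  Sensor  16.000000      48.0
3   Gizmo  27.000000      81.0
1   Cable  39.666667     119.0
2  Gadget  44.000000     132.0
0    Bolt  63.500000     190.5
add column units_x3_x3 = t['units_x3'] * 3:
  product      units  units_x3  units_x3_x3
5  Sensor  16.000000      48.0        144.0
3   Gizmo  27.000000      81.0        243.0
1   Cable  39.666667     119.0        357.0
2  Gadget  44.000000     132.0        396.0
0    Bolt  63.500000     190.5        571.5
Reading off the mean of column 'units_x3_x3', we get 342.3.

342.3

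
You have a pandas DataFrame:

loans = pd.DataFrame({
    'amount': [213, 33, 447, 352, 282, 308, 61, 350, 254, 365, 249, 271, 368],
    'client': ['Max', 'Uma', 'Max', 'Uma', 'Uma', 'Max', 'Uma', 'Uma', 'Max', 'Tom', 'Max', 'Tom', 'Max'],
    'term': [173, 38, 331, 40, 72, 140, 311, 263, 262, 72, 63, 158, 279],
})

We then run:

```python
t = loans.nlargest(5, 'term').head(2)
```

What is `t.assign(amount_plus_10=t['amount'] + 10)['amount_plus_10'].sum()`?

528

take 5 rows with largest term:
    amount client  term
2      447    Max   331
6       61    Uma   311
12     368    Max   279
7      350    Uma   263
8      254    Max   262
take first 2 rows:
   amount client  term
2     447    Max   331
6      61    Uma   311
add column amount_plus_10 = t['amount'] + 10:
   amount client  term  amount_plus_10
2     447    Max   331             457
6      61    Uma   311              71
Then the sum of column 'amount_plus_10': 528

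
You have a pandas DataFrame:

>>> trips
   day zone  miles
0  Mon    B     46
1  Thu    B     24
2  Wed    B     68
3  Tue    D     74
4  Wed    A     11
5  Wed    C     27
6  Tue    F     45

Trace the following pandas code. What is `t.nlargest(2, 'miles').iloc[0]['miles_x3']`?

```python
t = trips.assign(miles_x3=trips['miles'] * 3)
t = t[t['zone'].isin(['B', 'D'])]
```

222

add column miles_x3 = trips['miles'] * 3:
   day zone  miles  miles_x3
0  Mon    B     46       138
1  Thu    B     24        72
2  Wed    B     68       204
3  Tue    D     74       222
4  Wed    A     11        33
5  Wed    C     27        81
6  Tue    F     45       135
filter rows where zone in ['B', 'D']:
   day zone  miles  miles_x3
0  Mon    B     46       138
1  Thu    B     24        72
2  Wed    B     68       204
3  Tue    D     74       222
take 2 rows with largest miles:
   day zone  miles  miles_x3
3  Tue    D     74       222
2  Wed    B     68       204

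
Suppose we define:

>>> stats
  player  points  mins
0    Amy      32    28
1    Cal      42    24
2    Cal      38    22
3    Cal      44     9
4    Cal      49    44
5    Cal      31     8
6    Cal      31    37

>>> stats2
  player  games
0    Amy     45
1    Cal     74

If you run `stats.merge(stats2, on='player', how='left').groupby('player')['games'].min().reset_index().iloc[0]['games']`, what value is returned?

45

merge on 'player' (how='left') → 7 rows:
  player  points  mins  games
0    Amy      32    28     45
1    Cal      42    24     74
2    Cal      38    22     74
3    Cal      44     9     74
4    Cal      49    44     74
5    Cal      31     8     74
6    Cal      31    37     74
group by player, min of games:
player
Amy    45
Cal    74
Name: games, dtype: int64
reset_index():
  player  games
0    Amy     45
1    Cal     74
value at position 0, column 'games' → 45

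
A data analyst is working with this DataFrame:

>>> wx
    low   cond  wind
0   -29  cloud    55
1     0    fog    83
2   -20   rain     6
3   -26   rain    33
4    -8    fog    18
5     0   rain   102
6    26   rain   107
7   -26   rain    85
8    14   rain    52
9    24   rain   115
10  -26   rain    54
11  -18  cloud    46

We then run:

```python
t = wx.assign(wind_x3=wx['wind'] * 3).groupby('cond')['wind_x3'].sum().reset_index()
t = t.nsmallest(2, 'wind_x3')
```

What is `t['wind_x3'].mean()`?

303.0

add column wind_x3 = wx['wind'] * 3:
    low   cond  wind  wind_x3
0   -29  cloud    55      165
1     0    fog    83      249
2   -20   rain     6       18
3   -26   rain    33       99
4    -8    fog    18       54
5     0   rain   102      306
6    26   rain   107      321
7   -26   rain    85      255
8    14   rain    52      156
9    24   rain   115      345
10  -26   rain    54      162
11  -18  cloud    46      138
group by cond, sum of wind_x3:
cond
cloud     303
fog       303
rain     1662
Name: wind_x3, dtype: int64
reset_index():
    cond  wind_x3
0  cloud      303
1    fog      303
2   rain     1662
take 2 rows with smallest wind_x3:
    cond  wind_x3
0  cloud      303
1    fog      303
Taking the mean of column 'wind_x3' gives 303.0.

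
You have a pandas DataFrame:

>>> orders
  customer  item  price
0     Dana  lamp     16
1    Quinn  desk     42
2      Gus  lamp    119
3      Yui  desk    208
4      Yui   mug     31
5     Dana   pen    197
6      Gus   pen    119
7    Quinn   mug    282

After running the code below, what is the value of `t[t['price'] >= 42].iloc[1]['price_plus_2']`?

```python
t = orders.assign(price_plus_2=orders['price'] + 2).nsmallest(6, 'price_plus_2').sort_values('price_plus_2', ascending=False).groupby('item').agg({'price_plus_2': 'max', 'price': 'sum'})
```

add column price_plus_2 = orders['price'] + 2:
  customer  item  price  price_plus_2
0     Dana  lamp     16            18
1    Quinn  desk     42            44
2      Gus  lamp    119           121
3      Yui  desk    208           210
4      Yui   mug     31            33
5     Dana   pen    197           199
6      Gus   pen    119           121
7    Quinn   mug    282           284
take 6 rows with smallest price_plus_2:
  customer  item  price  price_plus_2
0     Dana  lamp     16            18
4      Yui   mug     31            33
1    Quinn  desk     42            44
2      Gus  lamp    119           121
6      Gus   pen    119           121
5     Dana   pen    197           199
sort by price_plus_2 descending:
  customer  item  price  price_plus_2
5     Dana   pen    197           199
2      Gus  lamp    119           121
6      Gus   pen    119           121
1    Quinn  desk     42            44
4      Yui   mug     31            33
0     Dana  lamp     16            18
group by item: max(price_plus_2), sum(price):
      price_plus_2  price
item                     
desk            44     42
lamp           121    135
mug             33     31
pen            199    316
filter rows where price >= 42:
      price_plus_2  price
item                     
desk            44     42
lamp           121    135
pen            199    316
Hence 121.

121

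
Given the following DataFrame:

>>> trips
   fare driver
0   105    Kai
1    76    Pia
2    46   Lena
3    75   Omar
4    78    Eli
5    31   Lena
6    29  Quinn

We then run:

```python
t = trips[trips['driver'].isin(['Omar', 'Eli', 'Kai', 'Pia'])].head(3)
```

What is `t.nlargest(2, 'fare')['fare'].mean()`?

filter rows where driver in ['Omar', 'Eli', 'Kai', 'Pia']:
   fare driver
0   105    Kai
1    76    Pia
3    75   Omar
4    78    Eli
take first 3 rows:
   fare driver
0   105    Kai
1    76    Pia
3    75   Omar
take 2 rows with largest fare:
   fare driver
0   105    Kai
1    76    Pia
Taking the mean of column 'fare' gives 90.5.

90.5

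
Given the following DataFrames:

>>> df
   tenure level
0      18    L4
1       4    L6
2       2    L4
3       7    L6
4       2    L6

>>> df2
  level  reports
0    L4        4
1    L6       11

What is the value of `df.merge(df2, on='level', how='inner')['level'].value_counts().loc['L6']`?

3

merge on 'level' (how='inner') → 5 rows:
   tenure level  reports
0      18    L4        4
1       4    L6       11
2       2    L4        4
3       7    L6       11
4       2    L6       11
value_counts of level:
level
L6    3
L4    2
Name: count, dtype: int64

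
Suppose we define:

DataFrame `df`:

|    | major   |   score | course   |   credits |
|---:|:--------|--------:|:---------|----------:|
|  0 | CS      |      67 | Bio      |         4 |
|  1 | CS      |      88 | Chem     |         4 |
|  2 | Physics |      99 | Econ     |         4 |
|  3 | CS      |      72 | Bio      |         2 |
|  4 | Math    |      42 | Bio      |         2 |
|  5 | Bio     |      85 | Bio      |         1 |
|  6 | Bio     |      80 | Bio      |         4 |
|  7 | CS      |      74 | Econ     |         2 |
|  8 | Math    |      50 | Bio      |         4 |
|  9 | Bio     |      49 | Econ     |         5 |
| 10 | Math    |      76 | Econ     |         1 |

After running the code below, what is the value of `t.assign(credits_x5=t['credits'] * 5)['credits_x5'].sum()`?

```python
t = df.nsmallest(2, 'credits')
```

10

take 2 rows with smallest credits:
   major  score course  credits
5    Bio     85    Bio        1
10  Math     76   Econ        1
add column credits_x5 = t['credits'] * 5:
   major  score course  credits  credits_x5
5    Bio     85    Bio        1           5
10  Math     76   Econ        1           5
Reading off the sum of column 'credits_x5', we get 10.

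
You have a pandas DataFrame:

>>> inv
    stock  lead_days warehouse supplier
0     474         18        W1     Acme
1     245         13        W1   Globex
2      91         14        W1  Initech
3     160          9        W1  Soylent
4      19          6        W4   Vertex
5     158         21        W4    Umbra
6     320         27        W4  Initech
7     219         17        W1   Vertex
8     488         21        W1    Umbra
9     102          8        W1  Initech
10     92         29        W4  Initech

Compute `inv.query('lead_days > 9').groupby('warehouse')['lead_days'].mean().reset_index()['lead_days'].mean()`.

21.1333333333

filter rows where lead_days > 9:
    stock  lead_days warehouse supplier
0     474         18        W1     Acme
1     245         13        W1   Globex
2      91         14        W1  Initech
5     158         21        W4    Umbra
6     320         27        W4  Initech
7     219         17        W1   Vertex
8     488         21        W1    Umbra
10     92         29        W4  Initech
group by warehouse, mean of lead_days:
warehouse
W1    16.600000
W4    25.666667
Name: lead_days, dtype: float64
reset_index():
  warehouse  lead_days
0        W1  16.600000
1        W4  25.666667
Reading off the mean of column 'lead_days', we get 21.1333333333.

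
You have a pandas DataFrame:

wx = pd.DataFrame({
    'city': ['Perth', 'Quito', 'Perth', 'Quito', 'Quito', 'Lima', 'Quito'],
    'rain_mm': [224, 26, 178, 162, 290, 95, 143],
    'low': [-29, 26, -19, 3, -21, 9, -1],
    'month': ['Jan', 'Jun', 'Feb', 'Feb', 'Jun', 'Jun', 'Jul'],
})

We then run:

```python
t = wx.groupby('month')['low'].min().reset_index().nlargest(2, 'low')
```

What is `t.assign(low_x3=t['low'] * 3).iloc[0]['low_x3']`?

-3

group by month, min of low:
month
Feb   -19
Jan   -29
Jul    -1
Jun   -21
Name: low, dtype: int64
reset_index():
  month  low
0   Feb  -19
1   Jan  -29
2   Jul   -1
3   Jun  -21
take 2 rows with largest low:
  month  low
2   Jul   -1
0   Feb  -19
add column low_x3 = t['low'] * 3:
  month  low  low_x3
2   Jul   -1      -3
0   Feb  -19     -57
Then the value at position 0, column 'low_x3': -3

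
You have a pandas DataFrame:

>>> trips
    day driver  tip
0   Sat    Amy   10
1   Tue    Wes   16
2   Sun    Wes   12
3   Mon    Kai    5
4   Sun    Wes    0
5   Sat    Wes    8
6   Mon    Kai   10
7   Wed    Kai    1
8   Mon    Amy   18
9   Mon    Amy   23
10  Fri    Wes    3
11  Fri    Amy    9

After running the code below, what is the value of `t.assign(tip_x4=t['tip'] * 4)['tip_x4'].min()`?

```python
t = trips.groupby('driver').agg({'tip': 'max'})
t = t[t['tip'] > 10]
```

group by driver, max of tip:
        tip
driver     
Amy      23
Kai      10
Wes      16
filter rows where tip > 10:
        tip
driver     
Amy      23
Wes      16
add column tip_x4 = t['tip'] * 4:
        tip  tip_x4
driver             
Amy      23      92
Wes      16      64
Hence 64.

64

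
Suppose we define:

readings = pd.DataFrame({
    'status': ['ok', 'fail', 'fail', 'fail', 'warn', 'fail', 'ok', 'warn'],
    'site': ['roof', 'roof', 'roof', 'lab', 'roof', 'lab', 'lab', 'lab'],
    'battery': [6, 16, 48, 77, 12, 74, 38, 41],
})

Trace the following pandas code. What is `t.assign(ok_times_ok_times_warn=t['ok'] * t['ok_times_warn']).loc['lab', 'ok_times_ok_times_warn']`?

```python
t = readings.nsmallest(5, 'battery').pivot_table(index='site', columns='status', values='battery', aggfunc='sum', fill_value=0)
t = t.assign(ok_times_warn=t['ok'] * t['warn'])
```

take 5 rows with smallest battery:
  status  site  battery
0     ok  roof        6
4   warn  roof       12
1   fail  roof       16
6     ok   lab       38
7   warn   lab       41
pivot: rows=site, cols=status, sum(battery):
status  fail  ok  warn
site                  
lab        0  38    41
roof      16   6    12
add column ok_times_warn = t['ok'] * t['warn']:
status  fail  ok  warn  ok_times_warn
site                                 
lab        0  38    41           1558
roof      16   6    12             72
add column ok_times_ok_times_warn = t['ok'] * t['ok_times_warn']:
status  fail  ok  warn  ok_times_warn  ok_times_ok_times_warn
site                                                         
lab        0  38    41           1558                   59204
roof      16   6    12             72                     432

59204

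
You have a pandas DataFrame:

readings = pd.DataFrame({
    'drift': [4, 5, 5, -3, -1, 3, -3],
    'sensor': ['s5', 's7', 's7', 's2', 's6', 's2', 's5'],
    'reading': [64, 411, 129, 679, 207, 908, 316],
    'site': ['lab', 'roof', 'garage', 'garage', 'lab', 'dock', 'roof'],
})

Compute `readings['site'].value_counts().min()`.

1

value_counts of site:
site
lab       2
roof      2
garage    2
dock      1
Name: count, dtype: int64
Hence 1.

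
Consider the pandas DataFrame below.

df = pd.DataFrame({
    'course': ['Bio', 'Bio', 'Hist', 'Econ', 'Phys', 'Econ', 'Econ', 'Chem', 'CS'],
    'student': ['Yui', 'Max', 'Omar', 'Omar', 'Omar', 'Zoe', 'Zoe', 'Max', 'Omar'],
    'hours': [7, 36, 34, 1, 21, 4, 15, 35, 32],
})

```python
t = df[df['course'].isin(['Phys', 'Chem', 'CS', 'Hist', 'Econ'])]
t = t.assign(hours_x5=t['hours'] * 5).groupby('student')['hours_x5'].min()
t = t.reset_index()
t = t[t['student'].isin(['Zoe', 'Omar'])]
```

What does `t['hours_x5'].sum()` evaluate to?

filter rows where course in ['Phys', 'Chem', 'CS', 'Hist', 'Econ']:
  course student  hours
2   Hist    Omar     34
3   Econ    Omar      1
4   Phys    Omar     21
5   Econ     Zoe      4
6   Econ     Zoe     15
7   Chem     Max     35
8     CS    Omar     32
add column hours_x5 = t['hours'] * 5:
  course student  hours  hours_x5
2   Hist    Omar     34       170
3   Econ    Omar      1         5
4   Phys    Omar     21       105
5   Econ     Zoe      4        20
6   Econ     Zoe     15        75
7   Chem     Max     35       175
8     CS    Omar     32       160
group by student, min of hours_x5:
student
Max     175
Omar      5
Zoe      20
Name: hours_x5, dtype: int64
reset_index():
  student  hours_x5
0     Max       175
1    Omar         5
2     Zoe        20
filter rows where student in ['Zoe', 'Omar']:
  student  hours_x5
1    Omar         5
2     Zoe        20

25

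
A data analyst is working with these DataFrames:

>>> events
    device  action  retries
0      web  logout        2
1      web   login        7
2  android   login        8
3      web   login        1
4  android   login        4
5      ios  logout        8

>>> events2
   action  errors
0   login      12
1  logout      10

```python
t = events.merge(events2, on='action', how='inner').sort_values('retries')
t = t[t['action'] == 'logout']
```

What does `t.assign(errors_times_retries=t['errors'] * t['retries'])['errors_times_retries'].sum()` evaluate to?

merge on 'action' (how='inner') → 6 rows:
    device  action  retries  errors
0      web  logout        2      10
1      web   login        7      12
2  android   login        8      12
3      web   login        1      12
4  android   login        4      12
5      ios  logout        8      10
sort by retries:
    device  action  retries  errors
3      web   login        1      12
0      web  logout        2      10
4  android   login        4      12
1      web   login        7      12
2  android   login        8      12
5      ios  logout        8      10
filter rows where action == 'logout':
  device  action  retries  errors
0    web  logout        2      10
5    ios  logout        8      10
add column errors_times_retries = t['errors'] * t['retries']:
  device  action  retries  errors  errors_times_retries
0    web  logout        2      10                    20
5    ios  logout        8      10                    80
Then the sum of column 'errors_times_retries': 100

100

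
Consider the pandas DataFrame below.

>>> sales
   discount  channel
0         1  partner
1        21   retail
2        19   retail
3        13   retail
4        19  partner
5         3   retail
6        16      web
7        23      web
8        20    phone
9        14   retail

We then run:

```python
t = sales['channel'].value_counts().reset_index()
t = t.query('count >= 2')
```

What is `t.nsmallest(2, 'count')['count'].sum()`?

4

value_counts of channel:
channel
retail     5
partner    2
web        2
phone      1
Name: count, dtype: int64
reset_index():
   channel  count
0   retail      5
1  partner      2
2      web      2
3    phone      1
filter rows where count >= 2:
   channel  count
0   retail      5
1  partner      2
2      web      2
take 2 rows with smallest count:
   channel  count
1  partner      2
2      web      2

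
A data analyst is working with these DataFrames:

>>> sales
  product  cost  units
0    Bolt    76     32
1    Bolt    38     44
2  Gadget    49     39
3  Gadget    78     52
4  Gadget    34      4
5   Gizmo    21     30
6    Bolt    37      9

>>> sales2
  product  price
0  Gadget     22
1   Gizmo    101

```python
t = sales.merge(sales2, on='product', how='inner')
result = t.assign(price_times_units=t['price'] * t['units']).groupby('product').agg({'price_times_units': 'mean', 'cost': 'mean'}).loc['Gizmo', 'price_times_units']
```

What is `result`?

3030.0

merge on 'product' (how='inner') → 4 rows:
  product  cost  units  price
0  Gadget    49     39     22
1  Gadget    78     52     22
2  Gadget    34      4     22
3   Gizmo    21     30    101
add column price_times_units = t['price'] * t['units']:
  product  cost  units  price  price_times_units
0  Gadget    49     39     22                858
1  Gadget    78     52     22               1144
2  Gadget    34      4     22                 88
3   Gizmo    21     30    101               3030
group by product: mean(price_times_units), mean(cost):
         price_times_units       cost
product                              
Gadget          696.666667  53.666667
Gizmo          3030.000000  21.000000
Hence 3030.0.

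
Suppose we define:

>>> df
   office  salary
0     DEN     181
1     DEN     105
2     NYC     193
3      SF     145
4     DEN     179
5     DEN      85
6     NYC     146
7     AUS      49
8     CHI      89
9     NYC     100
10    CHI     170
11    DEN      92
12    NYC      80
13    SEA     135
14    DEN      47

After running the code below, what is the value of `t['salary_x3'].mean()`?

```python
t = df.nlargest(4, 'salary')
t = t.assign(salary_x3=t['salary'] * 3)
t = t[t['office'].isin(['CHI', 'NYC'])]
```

544.5

take 4 rows with largest salary:
   office  salary
2     NYC     193
0     DEN     181
4     DEN     179
10    CHI     170
add column salary_x3 = t['salary'] * 3:
   office  salary  salary_x3
2     NYC     193        579
0     DEN     181        543
4     DEN     179        537
10    CHI     170        510
filter rows where office in ['CHI', 'NYC']:
   office  salary  salary_x3
2     NYC     193        579
10    CHI     170        510
Reading off the mean of column 'salary_x3', we get 544.5.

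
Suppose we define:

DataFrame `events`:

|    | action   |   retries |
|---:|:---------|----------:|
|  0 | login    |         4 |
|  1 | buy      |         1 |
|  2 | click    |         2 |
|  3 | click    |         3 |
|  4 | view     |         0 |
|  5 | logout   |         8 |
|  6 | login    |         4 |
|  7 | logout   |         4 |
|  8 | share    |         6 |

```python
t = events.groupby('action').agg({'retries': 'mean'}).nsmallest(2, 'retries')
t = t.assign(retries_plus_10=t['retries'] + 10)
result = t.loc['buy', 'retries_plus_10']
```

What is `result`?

11.0

group by action, mean of retries:
        retries
action         
buy         1.0
click       2.5
login       4.0
logout      6.0
share       6.0
view        0.0
take 2 rows with smallest retries:
        retries
action         
view        0.0
buy         1.0
add column retries_plus_10 = t['retries'] + 10:
        retries  retries_plus_10
action                          
view        0.0             10.0
buy         1.0             11.0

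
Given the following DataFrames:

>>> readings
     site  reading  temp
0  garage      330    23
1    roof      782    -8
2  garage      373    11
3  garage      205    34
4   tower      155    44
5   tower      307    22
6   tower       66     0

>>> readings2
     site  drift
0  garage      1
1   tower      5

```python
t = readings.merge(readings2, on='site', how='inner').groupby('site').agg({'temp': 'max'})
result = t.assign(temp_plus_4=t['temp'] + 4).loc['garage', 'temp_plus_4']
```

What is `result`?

38

merge on 'site' (how='inner') → 6 rows:
     site  reading  temp  drift
0  garage      330    23      1
1  garage      373    11      1
2  garage      205    34      1
3   tower      155    44      5
4   tower      307    22      5
5   tower       66     0      5
group by site, max of temp:
        temp
site        
garage    34
tower     44
add column temp_plus_4 = t['temp'] + 4:
        temp  temp_plus_4
site                     
garage    34           38
tower     44           48
So loc['garage', 'temp_plus_4'] = 38.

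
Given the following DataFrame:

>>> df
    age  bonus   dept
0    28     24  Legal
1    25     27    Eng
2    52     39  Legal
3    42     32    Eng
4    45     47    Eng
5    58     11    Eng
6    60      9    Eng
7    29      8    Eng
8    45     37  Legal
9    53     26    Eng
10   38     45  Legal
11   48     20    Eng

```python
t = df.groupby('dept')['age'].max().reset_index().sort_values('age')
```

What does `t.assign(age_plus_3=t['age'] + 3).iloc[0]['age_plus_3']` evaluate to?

group by dept, max of age:
dept
Eng      60
Legal    52
Name: age, dtype: int64
reset_index():
    dept  age
0    Eng   60
1  Legal   52
sort by age:
    dept  age
1  Legal   52
0    Eng   60
add column age_plus_3 = t['age'] + 3:
    dept  age  age_plus_3
1  Legal   52          55
0    Eng   60          63

55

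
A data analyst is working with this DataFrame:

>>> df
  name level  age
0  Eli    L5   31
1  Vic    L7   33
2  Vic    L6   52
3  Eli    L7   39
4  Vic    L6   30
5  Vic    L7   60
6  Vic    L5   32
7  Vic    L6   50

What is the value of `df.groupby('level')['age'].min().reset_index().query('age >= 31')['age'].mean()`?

32.0

group by level, min of age:
level
L5    31
L6    30
L7    33
Name: age, dtype: int64
reset_index():
  level  age
0    L5   31
1    L6   30
2    L7   33
filter rows where age >= 31:
  level  age
0    L5   31
2    L7   33
mean of column 'age' → 32.0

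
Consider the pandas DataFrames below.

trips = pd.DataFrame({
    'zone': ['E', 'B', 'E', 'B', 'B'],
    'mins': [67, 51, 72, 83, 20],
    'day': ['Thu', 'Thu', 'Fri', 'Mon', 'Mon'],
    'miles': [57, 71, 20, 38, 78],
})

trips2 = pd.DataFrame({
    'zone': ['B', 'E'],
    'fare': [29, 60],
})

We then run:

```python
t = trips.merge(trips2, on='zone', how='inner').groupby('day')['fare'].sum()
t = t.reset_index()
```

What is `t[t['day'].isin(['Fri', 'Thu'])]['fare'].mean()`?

merge on 'zone' (how='inner') → 5 rows:
  zone  mins  day  miles  fare
0    E    67  Thu     57    60
1    B    51  Thu     71    29
2    E    72  Fri     20    60
3    B    83  Mon     38    29
4    B    20  Mon     78    29
group by day, sum of fare:
day
Fri    60
Mon    58
Thu    89
Name: fare, dtype: int64
reset_index():
   day  fare
0  Fri    60
1  Mon    58
2  Thu    89
filter rows where day in ['Fri', 'Thu']:
   day  fare
0  Fri    60
2  Thu    89
Taking the mean of column 'fare' gives 74.5.

74.5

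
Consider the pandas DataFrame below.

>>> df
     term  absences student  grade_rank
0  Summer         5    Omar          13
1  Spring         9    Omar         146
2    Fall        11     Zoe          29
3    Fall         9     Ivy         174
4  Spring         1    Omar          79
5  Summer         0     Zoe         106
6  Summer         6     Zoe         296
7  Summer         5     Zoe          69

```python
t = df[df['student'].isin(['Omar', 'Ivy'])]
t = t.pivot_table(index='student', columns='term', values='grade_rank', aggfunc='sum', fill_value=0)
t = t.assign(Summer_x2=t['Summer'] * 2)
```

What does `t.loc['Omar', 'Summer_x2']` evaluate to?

filter rows where student in ['Omar', 'Ivy']:
     term  absences student  grade_rank
0  Summer         5    Omar          13
1  Spring         9    Omar         146
3    Fall         9     Ivy         174
4  Spring         1    Omar          79
pivot: rows=student, cols=term, sum(grade_rank):
term     Fall  Spring  Summer
student                      
Ivy       174       0       0
Omar        0     225      13
add column Summer_x2 = t['Summer'] * 2:
term     Fall  Spring  Summer  Summer_x2
student                                 
Ivy       174       0       0          0
Omar        0     225      13         26
So loc['Omar', 'Summer_x2'] = 26.

26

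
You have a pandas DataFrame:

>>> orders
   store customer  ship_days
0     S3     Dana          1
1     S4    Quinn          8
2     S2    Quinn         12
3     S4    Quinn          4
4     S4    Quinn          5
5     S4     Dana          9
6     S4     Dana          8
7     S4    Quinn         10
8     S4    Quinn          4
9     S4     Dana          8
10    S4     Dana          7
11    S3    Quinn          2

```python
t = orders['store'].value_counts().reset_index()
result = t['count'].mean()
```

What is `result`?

value_counts of store:
store
S4    9
S3    2
S2    1
Name: count, dtype: int64
reset_index():
  store  count
0    S4      9
1    S3      2
2    S2      1
Finally, mean of column 'count' = 4.0.

4.0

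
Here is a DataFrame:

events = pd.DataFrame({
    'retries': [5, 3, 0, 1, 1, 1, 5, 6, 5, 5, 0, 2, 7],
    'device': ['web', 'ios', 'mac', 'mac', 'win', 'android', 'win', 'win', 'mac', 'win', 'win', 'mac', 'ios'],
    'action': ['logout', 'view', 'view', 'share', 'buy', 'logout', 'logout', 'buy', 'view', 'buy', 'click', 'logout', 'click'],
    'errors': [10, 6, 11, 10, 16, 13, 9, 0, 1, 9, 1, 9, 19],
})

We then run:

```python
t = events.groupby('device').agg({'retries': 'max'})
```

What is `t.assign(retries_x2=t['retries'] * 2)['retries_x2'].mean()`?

9.6

group by device, max of retries:
         retries
device          
android        1
ios            7
mac            5
web            5
win            6
add column retries_x2 = t['retries'] * 2:
         retries  retries_x2
device                      
android        1           2
ios            7          14
mac            5          10
web            5          10
win            6          12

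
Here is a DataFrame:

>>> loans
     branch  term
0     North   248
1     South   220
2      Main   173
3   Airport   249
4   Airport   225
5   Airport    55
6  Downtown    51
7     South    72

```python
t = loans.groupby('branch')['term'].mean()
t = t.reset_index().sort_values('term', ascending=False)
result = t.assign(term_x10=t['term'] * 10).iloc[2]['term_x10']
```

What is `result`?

1730.0

group by branch, mean of term:
branch
Airport     176.333333
Downtown     51.000000
Main        173.000000
North       248.000000
South       146.000000
Name: term, dtype: float64
reset_index():
     branch        term
0   Airport  176.333333
1  Downtown   51.000000
2      Main  173.000000
3     North  248.000000
4     South  146.000000
sort by term descending:
     branch        term
3     North  248.000000
0   Airport  176.333333
2      Main  173.000000
4     South  146.000000
1  Downtown   51.000000
add column term_x10 = t['term'] * 10:
     branch        term     term_x10
3     North  248.000000  2480.000000
0   Airport  176.333333  1763.333333
2      Main  173.000000  1730.000000
4     South  146.000000  1460.000000
1  Downtown   51.000000   510.000000
Then the value at position 2, column 'term_x10': 1730.0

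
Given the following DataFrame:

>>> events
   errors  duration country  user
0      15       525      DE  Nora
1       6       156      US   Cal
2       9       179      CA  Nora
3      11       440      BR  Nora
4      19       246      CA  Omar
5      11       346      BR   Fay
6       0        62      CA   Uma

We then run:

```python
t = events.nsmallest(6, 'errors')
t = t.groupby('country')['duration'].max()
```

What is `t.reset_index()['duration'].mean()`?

325.0

take 6 rows with smallest errors:
   errors  duration country  user
6       0        62      CA   Uma
1       6       156      US   Cal
2       9       179      CA  Nora
3      11       440      BR  Nora
5      11       346      BR   Fay
0      15       525      DE  Nora
group by country, max of duration:
country
BR    440
CA    179
DE    525
US    156
Name: duration, dtype: int64
reset_index():
  country  duration
0      BR       440
1      CA       179
2      DE       525
3      US       156
Then the mean of column 'duration': 325.0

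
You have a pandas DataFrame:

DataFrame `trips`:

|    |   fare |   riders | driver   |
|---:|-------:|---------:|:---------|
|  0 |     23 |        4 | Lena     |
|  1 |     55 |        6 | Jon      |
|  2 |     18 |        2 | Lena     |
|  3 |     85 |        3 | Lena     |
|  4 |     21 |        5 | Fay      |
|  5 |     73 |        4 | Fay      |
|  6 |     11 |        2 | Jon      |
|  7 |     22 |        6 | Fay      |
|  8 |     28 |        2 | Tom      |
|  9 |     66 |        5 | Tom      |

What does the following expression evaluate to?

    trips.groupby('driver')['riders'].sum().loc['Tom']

group by driver, sum of riders:
driver
Fay     15
Jon      8
Lena     9
Tom      7
Name: riders, dtype: int64

7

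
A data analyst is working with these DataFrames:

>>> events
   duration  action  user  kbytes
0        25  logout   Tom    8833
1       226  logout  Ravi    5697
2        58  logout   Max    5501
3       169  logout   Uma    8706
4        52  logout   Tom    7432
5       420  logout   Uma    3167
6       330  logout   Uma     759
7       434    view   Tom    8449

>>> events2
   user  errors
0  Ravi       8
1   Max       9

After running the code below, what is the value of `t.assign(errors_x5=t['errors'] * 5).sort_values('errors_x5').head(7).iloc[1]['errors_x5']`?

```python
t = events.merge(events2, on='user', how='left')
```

merge on 'user' (how='left') → 8 rows:
   duration  action  user  kbytes  errors
0        25  logout   Tom    8833     NaN
1       226  logout  Ravi    5697     8.0
2        58  logout   Max    5501     9.0
3       169  logout   Uma    8706     NaN
4        52  logout   Tom    7432     NaN
5       420  logout   Uma    3167     NaN
6       330  logout   Uma     759     NaN
7       434    view   Tom    8449     NaN
add column errors_x5 = t['errors'] * 5:
   duration  action  user  kbytes  errors  errors_x5
0        25  logout   Tom    8833     NaN        NaN
1       226  logout  Ravi    5697     8.0       40.0
2        58  logout   Max    5501     9.0       45.0
3       169  logout   Uma    8706     NaN        NaN
4        52  logout   Tom    7432     NaN        NaN
5       420  logout   Uma    3167     NaN        NaN
6       330  logout   Uma     759     NaN        NaN
7       434    view   Tom    8449     NaN        NaN
sort by errors_x5:
   duration  action  user  kbytes  errors  errors_x5
1       226  logout  Ravi    5697     8.0       40.0
2        58  logout   Max    5501     9.0       45.0
0        25  logout   Tom    8833     NaN        NaN
3       169  logout   Uma    8706     NaN        NaN
4        52  logout   Tom    7432     NaN        NaN
5       420  logout   Uma    3167     NaN        NaN
6       330  logout   Uma     759     NaN        NaN
7       434    view   Tom    8449     NaN        NaN
take first 7 rows:
   duration  action  user  kbytes  errors  errors_x5
1       226  logout  Ravi    5697     8.0       40.0
2        58  logout   Max    5501     9.0       45.0
0        25  logout   Tom    8833     NaN        NaN
3       169  logout   Uma    8706     NaN        NaN
4        52  logout   Tom    7432     NaN        NaN
5       420  logout   Uma    3167     NaN        NaN
6       330  logout   Uma     759     NaN        NaN
The value at position 1, column 'errors_x5' is 45.0.

45.0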